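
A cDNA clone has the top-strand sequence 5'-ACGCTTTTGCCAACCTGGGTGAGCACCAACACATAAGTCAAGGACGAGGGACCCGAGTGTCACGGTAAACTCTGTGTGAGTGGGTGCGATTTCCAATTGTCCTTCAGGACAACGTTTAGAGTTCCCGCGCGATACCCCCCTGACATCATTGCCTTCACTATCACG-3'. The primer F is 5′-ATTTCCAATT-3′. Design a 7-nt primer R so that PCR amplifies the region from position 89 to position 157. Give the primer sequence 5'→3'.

5'-TGAAGGC-3'

The product's 3' end on the top strand is position 157.
The reverse primer anneals to the top strand over positions 151–157, i.e. to GCCTTCA.
Its sequence written 5'→3' is the reverse complement: TGAAGGC.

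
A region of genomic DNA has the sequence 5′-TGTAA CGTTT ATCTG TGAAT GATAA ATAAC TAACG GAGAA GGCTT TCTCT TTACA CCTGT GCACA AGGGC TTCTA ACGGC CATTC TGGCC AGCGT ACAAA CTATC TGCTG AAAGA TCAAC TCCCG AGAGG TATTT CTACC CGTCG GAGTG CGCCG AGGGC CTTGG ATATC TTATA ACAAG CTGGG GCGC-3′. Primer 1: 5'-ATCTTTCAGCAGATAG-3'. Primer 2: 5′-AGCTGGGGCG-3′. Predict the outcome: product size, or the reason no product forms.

No product — the primers' 3' ends point away from each other.

Primer 1 (ATCTTTCAGCAGATAG) has reverse complement CTATCTGCTGAAAGAT, which matches the top strand at positions 101–116; primer 1 anneals to the top strand there with its 3' end pointing upstream toward position 101.
Primer 2 (AGCTGGGGCG) matches the top strand directly at positions 179–188; it anneals to the bottom strand with its 3' end pointing downstream toward position 188.
The 3' ends diverge (primer 1 extends toward position 1, primer 2 toward position 189), so the primers never converge on a shared product.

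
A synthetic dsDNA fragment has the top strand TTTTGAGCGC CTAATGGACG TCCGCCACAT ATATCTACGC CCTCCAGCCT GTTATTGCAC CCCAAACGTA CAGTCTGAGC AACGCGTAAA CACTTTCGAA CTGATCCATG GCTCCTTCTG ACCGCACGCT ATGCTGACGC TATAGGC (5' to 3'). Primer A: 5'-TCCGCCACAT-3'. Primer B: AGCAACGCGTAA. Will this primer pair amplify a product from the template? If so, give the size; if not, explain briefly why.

No product — both primers anneal to the same strand and extend in the same direction.

Primer A (TCCGCCACAT) matches the top strand at positions 21–30 (3' end points downstream).
Primer B (AGCAACGCGTAA) also matches the top strand directly, at positions 78–89 — its reverse complement TTACGCGTTGCT is not present.
Both primers anneal to the bottom strand with 3' ends pointing the same way, so neither can prime synthesis back toward the other.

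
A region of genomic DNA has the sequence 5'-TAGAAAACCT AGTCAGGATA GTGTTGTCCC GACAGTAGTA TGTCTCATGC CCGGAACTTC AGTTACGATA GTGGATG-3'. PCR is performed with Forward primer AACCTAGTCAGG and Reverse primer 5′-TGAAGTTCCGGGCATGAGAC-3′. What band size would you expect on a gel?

Forward primer AACCTAGTCAGG is found on the top strand at positions 6–17.
Reverse complement of the reverse primer: GTCTCATGCCCGGAACTTCA. This occurs on the top strand at positions 42–61.
Amplicon spans positions 6–61: 56 bp.

56 bp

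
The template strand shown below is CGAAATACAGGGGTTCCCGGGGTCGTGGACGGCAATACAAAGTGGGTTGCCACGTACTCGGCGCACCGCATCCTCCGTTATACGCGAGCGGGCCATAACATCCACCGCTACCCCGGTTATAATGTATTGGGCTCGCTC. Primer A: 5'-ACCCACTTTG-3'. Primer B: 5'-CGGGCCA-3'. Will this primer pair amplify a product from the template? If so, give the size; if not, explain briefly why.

Primer A (ACCCACTTTG) has reverse complement CAAAGTGGGT, which matches the top strand at positions 38–47; primer A anneals to the top strand there with its 3' end pointing upstream toward position 38.
Primer B (CGGGCCA) matches the top strand directly at positions 89–95; it anneals to the bottom strand with its 3' end pointing downstream toward position 95.
The 3' ends diverge (primer A extends toward position 1, primer B toward position 138), so the primers never converge on a shared product.

No product — the primers' 3' ends point away from each other.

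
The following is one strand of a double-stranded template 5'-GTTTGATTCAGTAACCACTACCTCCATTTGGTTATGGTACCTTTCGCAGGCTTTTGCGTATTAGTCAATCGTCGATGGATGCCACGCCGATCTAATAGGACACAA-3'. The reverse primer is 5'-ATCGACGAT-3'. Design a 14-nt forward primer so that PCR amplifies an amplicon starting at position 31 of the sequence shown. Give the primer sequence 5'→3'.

5'-GTTATGGTACCTTT-3'

The reverse primer's reverse complement ATCGTCGAT matches the template at positions 68–76; the product starts at position 31.
The forward primer is identical to the top strand over positions 31–44: GTTATGGTACCTTT.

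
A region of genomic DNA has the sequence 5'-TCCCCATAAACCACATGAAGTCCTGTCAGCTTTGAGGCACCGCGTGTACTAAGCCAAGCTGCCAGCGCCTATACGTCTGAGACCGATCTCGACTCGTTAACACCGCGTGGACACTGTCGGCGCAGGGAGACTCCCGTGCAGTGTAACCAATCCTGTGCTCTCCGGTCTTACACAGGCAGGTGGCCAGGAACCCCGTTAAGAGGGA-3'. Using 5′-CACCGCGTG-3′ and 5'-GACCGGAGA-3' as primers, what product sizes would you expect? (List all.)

130 bp, 67 bp

The forward primer CACCGCGTG matches the top strand at positions 38–46, 101–109.
The reverse primer's reverse complement is TCTCCGGTC, matching at positions 159–167.
Each forward site pairs with the reverse site to give a product ending at position 167: sizes 130, 67 bp.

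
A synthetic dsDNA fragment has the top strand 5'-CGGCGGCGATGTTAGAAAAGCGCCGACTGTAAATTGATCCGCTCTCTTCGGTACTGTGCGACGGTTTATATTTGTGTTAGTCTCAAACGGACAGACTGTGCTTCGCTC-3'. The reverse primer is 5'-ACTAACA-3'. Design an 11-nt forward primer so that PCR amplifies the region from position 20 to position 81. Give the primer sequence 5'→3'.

5'-GCGCCGACTGT-3'

The reverse primer's reverse complement TGTTAGT matches the template at positions 75–81; the product starts at position 20.
The forward primer is identical to the top strand over positions 20–30: GCGCCGACTGT.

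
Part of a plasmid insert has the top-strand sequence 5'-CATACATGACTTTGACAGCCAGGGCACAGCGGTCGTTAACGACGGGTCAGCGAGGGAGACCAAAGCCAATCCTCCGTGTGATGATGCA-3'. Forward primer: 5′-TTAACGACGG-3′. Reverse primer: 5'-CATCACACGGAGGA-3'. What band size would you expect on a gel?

Scanning the template, TTAACGACGG occurs at positions 36–45; this primer anneals to the bottom strand there with its 3' end pointing downstream.
Taking the reverse complement of CATCACACGGAGGA gives TCCTCCGTGTGATG, found at positions 70–83 on the template; the primer anneals here to the top strand with its 3' end pointing upstream.
The product runs from position 36 to position 83, so its length is 83 − 36 + 1 = 48 bp.

48 bp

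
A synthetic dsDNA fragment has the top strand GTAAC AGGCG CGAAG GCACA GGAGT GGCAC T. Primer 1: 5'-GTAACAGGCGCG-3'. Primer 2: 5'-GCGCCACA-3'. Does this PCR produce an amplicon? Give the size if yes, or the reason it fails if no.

No product — primer 2 has no binding site in the template.

Primer 2 (GCGCCACA) does not match the top strand, and its reverse complement TGTGGCGC does not match either.
With no annealing site for primer 2, no amplification occurs.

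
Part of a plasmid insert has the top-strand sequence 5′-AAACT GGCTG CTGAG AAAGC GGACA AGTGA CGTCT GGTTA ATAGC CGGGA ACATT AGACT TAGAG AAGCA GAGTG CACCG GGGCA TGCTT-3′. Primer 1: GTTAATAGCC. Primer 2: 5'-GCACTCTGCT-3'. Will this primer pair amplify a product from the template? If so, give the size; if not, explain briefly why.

Yes — a 40 bp product.

Primer 1 (GTTAATAGCC) matches the top strand at positions 37–46; it acts as a forward primer.
Primer 2's reverse complement is AGCAGAGTGC, matching the top strand at positions 67–76; it acts as a reverse primer.
The 3' ends face each other across positions 37–76, giving a 40 bp product.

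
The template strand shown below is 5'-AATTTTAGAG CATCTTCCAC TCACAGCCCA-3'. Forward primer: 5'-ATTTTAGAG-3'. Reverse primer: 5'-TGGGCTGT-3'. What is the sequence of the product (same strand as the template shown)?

5'-ATTTTAGAGCATCTTCCACTCACAGCCCA-3'

Forward primer ATTTTAGAG is found on the top strand at positions 2–10.
The reverse primer's reverse complement is ACAGCCCA, which matches the template at positions 23–30.
The product is the template from position 2 through 30 (29 bp).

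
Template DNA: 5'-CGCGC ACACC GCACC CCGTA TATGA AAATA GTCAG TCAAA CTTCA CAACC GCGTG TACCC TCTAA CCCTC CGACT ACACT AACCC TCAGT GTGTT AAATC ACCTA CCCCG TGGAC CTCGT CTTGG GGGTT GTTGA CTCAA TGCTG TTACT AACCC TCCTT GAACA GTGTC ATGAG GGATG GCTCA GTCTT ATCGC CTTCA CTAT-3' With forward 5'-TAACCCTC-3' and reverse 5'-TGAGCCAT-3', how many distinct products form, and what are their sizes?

Three products: 123 bp, 106 bp, 36 bp

The forward primer TAACCCTC matches the top strand at positions 63–70, 80–87, 150–157.
The reverse primer's reverse complement is ATGGCTCA, matching at positions 178–185.
Each forward site pairs with the reverse site to give a product ending at position 185: sizes 123, 106, 36 bp.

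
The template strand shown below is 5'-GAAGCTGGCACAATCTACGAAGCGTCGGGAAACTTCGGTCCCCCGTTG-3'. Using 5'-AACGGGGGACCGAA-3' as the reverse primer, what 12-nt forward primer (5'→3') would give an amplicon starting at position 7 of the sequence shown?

The reverse primer's reverse complement TTCGGTCCCCCGTT matches the template at positions 34–47; the product starts at position 7.
The forward primer is identical to the top strand over positions 7–18: GGCACAATCTAC.

5'-GGCACAATCTAC-3'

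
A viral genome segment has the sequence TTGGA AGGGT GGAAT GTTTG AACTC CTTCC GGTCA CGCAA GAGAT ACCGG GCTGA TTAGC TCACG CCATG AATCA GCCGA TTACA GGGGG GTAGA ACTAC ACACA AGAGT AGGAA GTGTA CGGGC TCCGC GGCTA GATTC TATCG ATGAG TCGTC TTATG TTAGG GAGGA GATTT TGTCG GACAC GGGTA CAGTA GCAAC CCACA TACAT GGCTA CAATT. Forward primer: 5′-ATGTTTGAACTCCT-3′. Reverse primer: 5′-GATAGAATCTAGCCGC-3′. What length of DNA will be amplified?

Forward primer ATGTTTGAACTCCT is found on the top strand at positions 14–27.
Reverse complement of the reverse primer: GCGGCTAGATTCTATC. This occurs on the top strand at positions 129–144.
Product length = (reverse-primer end) − (forward-primer start) + 1 = 144 − 14 + 1 = 131 bp.

131 bp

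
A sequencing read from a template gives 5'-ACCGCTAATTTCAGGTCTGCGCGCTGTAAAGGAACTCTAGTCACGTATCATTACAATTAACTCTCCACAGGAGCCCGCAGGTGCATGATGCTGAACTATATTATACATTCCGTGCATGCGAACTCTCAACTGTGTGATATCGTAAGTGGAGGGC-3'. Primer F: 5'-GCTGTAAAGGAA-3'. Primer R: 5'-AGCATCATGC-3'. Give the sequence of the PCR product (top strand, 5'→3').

5'-GCTGTAAAGGAACTCTAGTCACGTATCATTACAATTAACTCTCCACAGGAGCCCGCAGGTGCATGATGCT-3'

Forward primer GCTGTAAAGGAA is found on the top strand at positions 23–34.
Taking the reverse complement of AGCATCATGC gives GCATGATGCT, found at positions 83–92 on the template; the primer anneals here to the top strand with its 3' end pointing upstream.
The product is the template from position 23 through 92 (70 bp).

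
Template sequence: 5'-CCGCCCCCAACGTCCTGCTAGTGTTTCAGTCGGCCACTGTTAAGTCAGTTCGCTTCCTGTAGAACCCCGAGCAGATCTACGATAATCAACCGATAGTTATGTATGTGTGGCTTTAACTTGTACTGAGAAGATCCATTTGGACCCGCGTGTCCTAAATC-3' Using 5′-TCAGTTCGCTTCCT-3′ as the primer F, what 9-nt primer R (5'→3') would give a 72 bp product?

5'-TTAAAGCCA-3'

The forward primer binds at positions 45–58, so a 72 bp product ends at position 45 + 72 − 1 = 116.
The reverse primer anneals to the top strand over positions 108–116, i.e. to TGGCTTTAA.
Its sequence written 5'→3' is the reverse complement: TTAAAGCCA.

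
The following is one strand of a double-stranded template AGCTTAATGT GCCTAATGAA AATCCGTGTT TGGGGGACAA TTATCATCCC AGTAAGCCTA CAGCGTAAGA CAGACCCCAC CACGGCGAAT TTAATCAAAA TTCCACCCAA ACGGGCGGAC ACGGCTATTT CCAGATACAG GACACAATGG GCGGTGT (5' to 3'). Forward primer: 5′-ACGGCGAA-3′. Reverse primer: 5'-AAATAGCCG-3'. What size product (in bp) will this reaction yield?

The forward primer matches the template at positions 82–89.
Taking the reverse complement of AAATAGCCG gives CGGCTATTT, found at positions 122–130 on the template; the primer anneals here to the top strand with its 3' end pointing upstream.
Amplicon spans positions 82–130: 49 bp.

49 bp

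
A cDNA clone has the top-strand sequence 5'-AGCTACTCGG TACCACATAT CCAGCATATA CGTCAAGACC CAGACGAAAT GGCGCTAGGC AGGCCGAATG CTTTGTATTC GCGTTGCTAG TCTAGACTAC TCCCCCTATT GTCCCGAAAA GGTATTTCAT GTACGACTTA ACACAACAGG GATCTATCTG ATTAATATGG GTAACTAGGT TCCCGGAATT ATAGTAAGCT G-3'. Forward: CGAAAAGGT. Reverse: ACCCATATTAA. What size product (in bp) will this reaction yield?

58 bp

Scanning the template, CGAAAAGGT occurs at positions 115–123; this primer anneals to the bottom strand there with its 3' end pointing downstream.
The reverse primer's reverse complement is TTAATATGGGT, which matches the template at positions 162–172.
The product runs from position 115 to position 172, so its length is 172 − 115 + 1 = 58 bp.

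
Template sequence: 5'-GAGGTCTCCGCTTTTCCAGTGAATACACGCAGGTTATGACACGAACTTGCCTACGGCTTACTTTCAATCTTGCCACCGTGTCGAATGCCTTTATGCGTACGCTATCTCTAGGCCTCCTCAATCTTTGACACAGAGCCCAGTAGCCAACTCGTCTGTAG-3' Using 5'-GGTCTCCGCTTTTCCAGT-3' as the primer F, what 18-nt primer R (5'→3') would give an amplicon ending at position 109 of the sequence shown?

5'-AGAGATAGCGTACGCATA-3'

The forward primer binds at positions 3–20; the product's 3' end on the top strand is position 109.
The reverse primer anneals to the top strand over positions 92–109, i.e. to TATGCGTACGCTATCTCT.
Its sequence written 5'→3' is the reverse complement: AGAGATAGCGTACGCATA.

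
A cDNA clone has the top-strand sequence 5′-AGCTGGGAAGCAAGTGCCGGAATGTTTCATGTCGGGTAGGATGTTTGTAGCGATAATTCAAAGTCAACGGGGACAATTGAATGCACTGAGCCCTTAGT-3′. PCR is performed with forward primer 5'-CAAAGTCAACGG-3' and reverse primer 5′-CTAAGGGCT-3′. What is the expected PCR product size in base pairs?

39 bp

The forward primer matches the template at positions 59–70.
Taking the reverse complement of CTAAGGGCT gives AGCCCTTAG, found at positions 89–97 on the template; the primer anneals here to the top strand with its 3' end pointing upstream.
The product runs from position 59 to position 97, so its length is 97 − 59 + 1 = 39 bp.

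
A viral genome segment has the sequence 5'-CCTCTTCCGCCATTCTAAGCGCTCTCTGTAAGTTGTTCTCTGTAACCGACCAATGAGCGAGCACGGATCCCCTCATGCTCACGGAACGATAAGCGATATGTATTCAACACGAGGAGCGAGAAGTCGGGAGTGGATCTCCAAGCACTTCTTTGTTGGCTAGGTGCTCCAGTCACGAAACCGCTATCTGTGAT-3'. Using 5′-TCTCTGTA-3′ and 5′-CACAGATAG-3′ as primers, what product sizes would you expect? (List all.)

The forward primer TCTCTGTA matches the top strand at positions 23–30, 37–44.
The reverse primer's reverse complement is CTATCTGTG, matching at positions 181–189.
Each forward site pairs with the reverse site to give a product ending at position 189: sizes 167, 153 bp.

167 bp, 153 bp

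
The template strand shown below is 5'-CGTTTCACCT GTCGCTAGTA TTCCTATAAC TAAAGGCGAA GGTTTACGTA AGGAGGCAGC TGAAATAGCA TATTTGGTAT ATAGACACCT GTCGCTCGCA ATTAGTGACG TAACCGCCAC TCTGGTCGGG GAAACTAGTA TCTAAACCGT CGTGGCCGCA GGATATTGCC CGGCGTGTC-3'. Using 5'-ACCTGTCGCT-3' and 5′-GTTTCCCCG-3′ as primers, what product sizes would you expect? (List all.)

129 bp, 49 bp

The forward primer ACCTGTCGCT matches the top strand at positions 7–16, 87–96.
The reverse primer's reverse complement is CGGGGAAAC, matching at positions 127–135.
Each forward site pairs with the reverse site to give a product ending at position 135: sizes 129, 49 bp.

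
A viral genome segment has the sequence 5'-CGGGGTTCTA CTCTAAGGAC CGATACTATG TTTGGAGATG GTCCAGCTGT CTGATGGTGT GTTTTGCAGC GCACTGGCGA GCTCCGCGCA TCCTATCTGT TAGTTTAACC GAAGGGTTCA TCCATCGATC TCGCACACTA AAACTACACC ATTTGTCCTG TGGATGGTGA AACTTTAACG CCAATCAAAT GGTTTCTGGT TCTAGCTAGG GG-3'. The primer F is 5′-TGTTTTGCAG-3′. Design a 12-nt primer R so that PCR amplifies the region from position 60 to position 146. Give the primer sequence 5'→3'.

5'-TAGTTTTAGTGT-3'

The product's 3' end on the top strand is position 146.
The reverse primer anneals to the top strand over positions 135–146, i.e. to ACACTAAAACTA.
Its sequence written 5'→3' is the reverse complement: TAGTTTTAGTGT.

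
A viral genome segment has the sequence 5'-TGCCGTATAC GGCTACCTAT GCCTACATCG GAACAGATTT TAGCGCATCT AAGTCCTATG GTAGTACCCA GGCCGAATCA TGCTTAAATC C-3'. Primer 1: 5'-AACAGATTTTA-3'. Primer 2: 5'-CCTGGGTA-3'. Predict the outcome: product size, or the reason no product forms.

Primer 1 (AACAGATTTTA) matches the top strand at positions 32–42; it acts as a forward primer.
Primer 2's reverse complement is TACCCAGG, matching the top strand at positions 65–72; it acts as a reverse primer.
The 3' ends face each other across positions 32–72, giving a 41 bp product.

Yes — a 41 bp product.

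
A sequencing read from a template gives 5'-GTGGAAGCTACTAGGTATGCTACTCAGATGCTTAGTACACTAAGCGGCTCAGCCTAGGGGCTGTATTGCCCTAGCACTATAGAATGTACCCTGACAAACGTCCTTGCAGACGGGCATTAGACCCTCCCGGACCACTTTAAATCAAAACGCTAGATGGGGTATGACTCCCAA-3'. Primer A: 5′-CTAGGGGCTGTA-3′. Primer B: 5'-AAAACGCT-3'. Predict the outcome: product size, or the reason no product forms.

Primer A (CTAGGGGCTGTA) matches the top strand at positions 54–65 (3' end points downstream).
Primer B (AAAACGCT) also matches the top strand directly, at positions 144–151 — its reverse complement AGCGTTTT is not present.
Both primers anneal to the bottom strand with 3' ends pointing the same way, so neither can prime synthesis back toward the other.

No product — both primers anneal to the same strand and extend in the same direction.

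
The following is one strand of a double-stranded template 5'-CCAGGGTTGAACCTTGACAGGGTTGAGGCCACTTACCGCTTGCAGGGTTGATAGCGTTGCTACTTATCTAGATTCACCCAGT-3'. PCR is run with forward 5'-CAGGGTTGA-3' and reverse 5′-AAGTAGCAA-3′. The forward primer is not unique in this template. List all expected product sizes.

64 bp, 48 bp, 23 bp

The forward primer CAGGGTTGA matches the top strand at positions 2–10, 18–26, 43–51.
The reverse primer's reverse complement is TTGCTACTT, matching at positions 57–65.
Each forward site pairs with the reverse site to give a product ending at position 65: sizes 64, 48, 23 bp.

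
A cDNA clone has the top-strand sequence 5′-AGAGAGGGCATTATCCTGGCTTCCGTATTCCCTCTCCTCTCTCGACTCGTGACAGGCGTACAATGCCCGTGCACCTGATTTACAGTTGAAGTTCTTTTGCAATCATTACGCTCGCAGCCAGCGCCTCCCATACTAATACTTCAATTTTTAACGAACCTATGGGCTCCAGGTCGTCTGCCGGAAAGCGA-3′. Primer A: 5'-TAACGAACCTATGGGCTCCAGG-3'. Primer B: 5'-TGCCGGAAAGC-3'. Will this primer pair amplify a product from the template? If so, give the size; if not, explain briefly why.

No product — both primers anneal to the same strand and extend in the same direction.

Primer A (TAACGAACCTATGGGCTCCAGG) matches the top strand at positions 149–170 (3' end points downstream).
Primer B (TGCCGGAAAGC) also matches the top strand directly, at positions 176–186 — its reverse complement GCTTTCCGGCA is not present.
Both primers anneal to the bottom strand with 3' ends pointing the same way, so neither can prime synthesis back toward the other.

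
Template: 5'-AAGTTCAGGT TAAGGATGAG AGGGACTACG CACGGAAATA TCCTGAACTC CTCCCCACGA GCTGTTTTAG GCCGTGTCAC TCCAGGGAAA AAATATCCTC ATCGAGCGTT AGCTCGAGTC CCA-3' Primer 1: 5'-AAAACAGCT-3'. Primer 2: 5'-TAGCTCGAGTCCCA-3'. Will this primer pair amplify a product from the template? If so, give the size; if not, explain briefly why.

No product — the primers' 3' ends point away from each other.

Primer 1 (AAAACAGCT) has reverse complement AGCTGTTTT, which matches the top strand at positions 60–68; primer 1 anneals to the top strand there with its 3' end pointing upstream toward position 60.
Primer 2 (TAGCTCGAGTCCCA) matches the top strand directly at positions 110–123; it anneals to the bottom strand with its 3' end pointing downstream toward position 123.
The 3' ends diverge (primer 1 extends toward position 1, primer 2 toward position 123), so the primers never converge on a shared product.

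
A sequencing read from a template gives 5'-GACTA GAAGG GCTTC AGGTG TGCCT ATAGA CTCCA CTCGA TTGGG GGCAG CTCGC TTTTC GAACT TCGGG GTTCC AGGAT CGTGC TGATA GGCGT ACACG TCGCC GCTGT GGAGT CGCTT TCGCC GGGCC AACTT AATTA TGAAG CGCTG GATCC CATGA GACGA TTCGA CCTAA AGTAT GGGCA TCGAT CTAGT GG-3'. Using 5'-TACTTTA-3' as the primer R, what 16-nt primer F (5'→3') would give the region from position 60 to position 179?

5'-CGAACTTCGGGGTTCC-3'

The reverse primer's reverse complement TAAAGTA matches the template at positions 173–179; the product starts at position 60.
The forward primer is identical to the top strand over positions 60–75: CGAACTTCGGGGTTCC.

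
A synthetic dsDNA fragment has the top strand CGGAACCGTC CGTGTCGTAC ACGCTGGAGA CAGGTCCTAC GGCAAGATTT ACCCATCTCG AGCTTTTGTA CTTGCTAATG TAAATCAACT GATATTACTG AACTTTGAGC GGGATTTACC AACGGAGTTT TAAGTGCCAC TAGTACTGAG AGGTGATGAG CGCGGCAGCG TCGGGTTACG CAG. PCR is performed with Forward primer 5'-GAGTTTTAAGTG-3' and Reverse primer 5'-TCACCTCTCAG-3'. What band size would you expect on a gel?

Scanning the template, GAGTTTTAAGTG occurs at positions 125–136; this primer anneals to the bottom strand there with its 3' end pointing downstream.
The reverse primer's reverse complement is CTGAGAGGTGA, which matches the template at positions 146–156.
Product length = (reverse-primer end) − (forward-primer start) + 1 = 156 − 125 + 1 = 32 bp.

32 bp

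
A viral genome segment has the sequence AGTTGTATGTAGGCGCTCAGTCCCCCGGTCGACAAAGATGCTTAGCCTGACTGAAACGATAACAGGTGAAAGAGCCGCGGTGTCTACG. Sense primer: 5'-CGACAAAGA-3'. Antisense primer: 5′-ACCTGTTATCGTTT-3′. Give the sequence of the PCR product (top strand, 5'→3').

Forward primer CGACAAAGA is found on the top strand at positions 30–38.
The reverse primer's reverse complement is AAACGATAACAGGT, which matches the template at positions 54–67.
The product is the template from position 30 through 67 (38 bp).

5'-CGACAAAGATGCTTAGCCTGACTGAAACGATAACAGGT-3'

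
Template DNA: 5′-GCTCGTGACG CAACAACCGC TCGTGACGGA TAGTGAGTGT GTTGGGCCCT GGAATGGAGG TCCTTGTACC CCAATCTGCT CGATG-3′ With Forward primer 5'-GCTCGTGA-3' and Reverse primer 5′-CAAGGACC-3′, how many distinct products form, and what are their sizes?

Two products: 66 bp, 48 bp

The forward primer GCTCGTGA matches the top strand at positions 1–8, 19–26.
The reverse primer's reverse complement is GGTCCTTG, matching at positions 59–66.
Each forward site pairs with the reverse site to give a product ending at position 66: sizes 66, 48 bp.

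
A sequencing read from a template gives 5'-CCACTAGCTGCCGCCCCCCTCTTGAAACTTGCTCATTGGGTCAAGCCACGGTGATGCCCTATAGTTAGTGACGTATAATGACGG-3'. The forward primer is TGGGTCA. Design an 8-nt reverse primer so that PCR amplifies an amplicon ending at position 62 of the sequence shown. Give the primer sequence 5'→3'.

5'-ATAGGGCA-3'

The forward primer binds at positions 37–43; the product's 3' end on the top strand is position 62.
The reverse primer anneals to the top strand over positions 55–62, i.e. to TGCCCTAT.
Its sequence written 5'→3' is the reverse complement: ATAGGGCA.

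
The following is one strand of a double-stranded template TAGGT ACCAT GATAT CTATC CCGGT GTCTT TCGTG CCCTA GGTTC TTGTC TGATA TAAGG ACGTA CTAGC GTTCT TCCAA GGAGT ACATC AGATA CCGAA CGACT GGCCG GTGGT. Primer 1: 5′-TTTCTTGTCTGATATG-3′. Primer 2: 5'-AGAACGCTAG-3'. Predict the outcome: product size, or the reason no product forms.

No product — primer 1 has no binding site in the template.

Primer 1 (TTTCTTGTCTGATATG) does not match the top strand, and its reverse complement CATATCAGACAAGAAA does not match either.
With no annealing site for primer 1, no amplification occurs.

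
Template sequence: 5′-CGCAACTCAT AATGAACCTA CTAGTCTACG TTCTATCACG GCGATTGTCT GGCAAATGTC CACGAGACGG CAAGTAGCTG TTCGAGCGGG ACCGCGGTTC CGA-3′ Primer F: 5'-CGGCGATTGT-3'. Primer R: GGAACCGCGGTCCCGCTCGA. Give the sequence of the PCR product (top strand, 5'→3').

Forward primer CGGCGATTGT is found on the top strand at positions 39–48.
Taking the reverse complement of GGAACCGCGGTCCCGCTCGA gives TCGAGCGGGACCGCGGTTCC, found at positions 82–101 on the template; the primer anneals here to the top strand with its 3' end pointing upstream.
The product is the template from position 39 through 101 (63 bp).

5'-CGGCGATTGTCTGGCAAATGTCCACGAGACGGCAAGTAGCTGTTCGAGCGGGACCGCGGTTCC-3'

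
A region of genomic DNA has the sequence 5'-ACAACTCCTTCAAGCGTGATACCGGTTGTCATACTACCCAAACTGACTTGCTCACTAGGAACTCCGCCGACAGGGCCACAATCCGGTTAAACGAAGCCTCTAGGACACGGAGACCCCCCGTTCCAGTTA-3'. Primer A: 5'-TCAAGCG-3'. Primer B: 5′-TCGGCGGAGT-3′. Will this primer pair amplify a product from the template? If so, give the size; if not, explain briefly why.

Primer A (TCAAGCG) matches the top strand at positions 10–16; it acts as a forward primer.
Primer B's reverse complement is ACTCCGCCGA, matching the top strand at positions 61–70; it acts as a reverse primer.
The 3' ends face each other across positions 10–70, giving a 61 bp product.

Yes — a 61 bp product.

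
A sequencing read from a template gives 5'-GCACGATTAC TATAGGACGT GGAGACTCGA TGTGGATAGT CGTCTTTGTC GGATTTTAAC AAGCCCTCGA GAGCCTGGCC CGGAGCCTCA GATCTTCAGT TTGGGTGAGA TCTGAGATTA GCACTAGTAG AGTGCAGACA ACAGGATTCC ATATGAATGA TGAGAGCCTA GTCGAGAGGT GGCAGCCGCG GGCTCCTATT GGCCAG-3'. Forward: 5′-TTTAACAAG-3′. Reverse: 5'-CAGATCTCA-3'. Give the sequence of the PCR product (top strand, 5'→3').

The forward primer matches the template at positions 55–63.
Reverse complement of the reverse primer: TGAGATCTG. This occurs on the top strand at positions 106–114.
The product is the template from position 55 through 114 (60 bp).

5'-TTTAACAAGCCCTCGAGAGCCTGGCCCGGAGCCTCAGATCTTCAGTTTGGGTGAGATCTG-3'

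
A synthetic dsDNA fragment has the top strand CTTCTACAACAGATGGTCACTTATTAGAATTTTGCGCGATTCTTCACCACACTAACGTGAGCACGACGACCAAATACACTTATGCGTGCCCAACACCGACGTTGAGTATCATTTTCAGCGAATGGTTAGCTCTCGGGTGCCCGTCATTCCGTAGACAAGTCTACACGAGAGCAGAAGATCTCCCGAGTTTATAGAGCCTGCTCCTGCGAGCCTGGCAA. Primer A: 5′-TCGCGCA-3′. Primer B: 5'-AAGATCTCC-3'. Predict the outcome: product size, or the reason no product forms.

No product — the primers' 3' ends point away from each other.

Primer A (TCGCGCA) has reverse complement TGCGCGA, which matches the top strand at positions 33–39; primer A anneals to the top strand there with its 3' end pointing upstream toward position 33.
Primer B (AAGATCTCC) matches the top strand directly at positions 175–183; it anneals to the bottom strand with its 3' end pointing downstream toward position 183.
The 3' ends diverge (primer A extends toward position 1, primer B toward position 218), so the primers never converge on a shared product.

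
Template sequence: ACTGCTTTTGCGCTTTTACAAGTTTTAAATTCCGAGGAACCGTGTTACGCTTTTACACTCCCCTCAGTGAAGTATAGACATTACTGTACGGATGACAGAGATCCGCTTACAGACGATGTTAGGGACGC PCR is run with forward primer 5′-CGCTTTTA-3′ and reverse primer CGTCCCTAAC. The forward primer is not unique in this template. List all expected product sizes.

117 bp, 80 bp

The forward primer CGCTTTTA matches the top strand at positions 11–18, 48–55.
The reverse primer's reverse complement is GTTAGGGACG, matching at positions 118–127.
Each forward site pairs with the reverse site to give a product ending at position 127: sizes 117, 80 bp.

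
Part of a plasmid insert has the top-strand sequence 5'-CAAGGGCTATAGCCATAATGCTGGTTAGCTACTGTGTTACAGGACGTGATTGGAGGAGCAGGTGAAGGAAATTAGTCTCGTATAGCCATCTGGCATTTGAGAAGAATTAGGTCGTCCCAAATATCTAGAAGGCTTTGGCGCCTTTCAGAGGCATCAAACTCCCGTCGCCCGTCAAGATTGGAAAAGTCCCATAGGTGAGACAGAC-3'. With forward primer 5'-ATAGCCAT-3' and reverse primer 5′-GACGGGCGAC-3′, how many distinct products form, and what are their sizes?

The forward primer ATAGCCAT matches the top strand at positions 9–16, 82–89.
The reverse primer's reverse complement is GTCGCCCGTC, matching at positions 164–173.
Each forward site pairs with the reverse site to give a product ending at position 173: sizes 165, 92 bp.

Two products: 165 bp, 92 bp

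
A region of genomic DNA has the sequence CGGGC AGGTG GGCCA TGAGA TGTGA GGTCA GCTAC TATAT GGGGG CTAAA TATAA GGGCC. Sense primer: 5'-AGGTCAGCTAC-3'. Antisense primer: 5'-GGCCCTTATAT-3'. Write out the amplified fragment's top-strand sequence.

Forward primer AGGTCAGCTAC is found on the top strand at positions 25–35.
Taking the reverse complement of GGCCCTTATAT gives ATATAAGGGCC, found at positions 50–60 on the template; the primer anneals here to the top strand with its 3' end pointing upstream.
The product is the template from position 25 through 60 (36 bp).

5'-AGGTCAGCTACTATATGGGGGCTAAATATAAGGGCC-3'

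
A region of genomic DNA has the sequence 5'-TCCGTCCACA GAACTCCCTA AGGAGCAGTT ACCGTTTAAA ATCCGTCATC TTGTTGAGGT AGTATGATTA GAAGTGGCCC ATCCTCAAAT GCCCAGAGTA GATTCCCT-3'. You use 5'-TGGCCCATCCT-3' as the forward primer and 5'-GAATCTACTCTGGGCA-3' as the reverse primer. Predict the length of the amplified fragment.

31 bp

Forward primer TGGCCCATCCT is found on the top strand at positions 75–85.
Taking the reverse complement of GAATCTACTCTGGGCA gives TGCCCAGAGTAGATTC, found at positions 90–105 on the template; the primer anneals here to the top strand with its 3' end pointing upstream.
Product length = (reverse-primer end) − (forward-primer start) + 1 = 105 − 75 + 1 = 31 bp.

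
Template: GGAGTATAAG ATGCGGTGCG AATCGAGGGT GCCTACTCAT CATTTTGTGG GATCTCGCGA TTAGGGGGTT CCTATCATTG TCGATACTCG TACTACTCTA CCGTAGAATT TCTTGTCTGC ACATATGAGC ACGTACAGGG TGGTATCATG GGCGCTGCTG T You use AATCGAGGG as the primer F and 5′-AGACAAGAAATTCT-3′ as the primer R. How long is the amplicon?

Scanning the template, AATCGAGGG occurs at positions 21–29; this primer anneals to the bottom strand there with its 3' end pointing downstream.
Reverse complement of the reverse primer: AGAATTTCTTGTCT. This occurs on the top strand at positions 105–118.
Amplicon spans positions 21–118: 98 bp.

98 bp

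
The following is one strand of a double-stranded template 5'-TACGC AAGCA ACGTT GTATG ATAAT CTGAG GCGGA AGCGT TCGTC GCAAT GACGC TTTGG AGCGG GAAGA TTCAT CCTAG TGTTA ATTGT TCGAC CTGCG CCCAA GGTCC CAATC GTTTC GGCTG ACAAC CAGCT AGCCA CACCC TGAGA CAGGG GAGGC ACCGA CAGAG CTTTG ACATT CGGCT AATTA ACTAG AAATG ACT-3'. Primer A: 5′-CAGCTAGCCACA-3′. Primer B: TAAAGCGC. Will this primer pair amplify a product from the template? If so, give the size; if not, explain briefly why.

No product — primer B has no binding site in the template.

Primer B (TAAAGCGC) does not match the top strand, and its reverse complement GCGCTTTA does not match either.
With no annealing site for primer B, no amplification occurs.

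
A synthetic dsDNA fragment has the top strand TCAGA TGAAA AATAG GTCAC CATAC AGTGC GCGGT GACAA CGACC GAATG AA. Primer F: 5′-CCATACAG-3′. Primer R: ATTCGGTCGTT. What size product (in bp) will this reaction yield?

30 bp

The forward primer matches the template at positions 20–27.
Taking the reverse complement of ATTCGGTCGTT gives AACGACCGAAT, found at positions 39–49 on the template; the primer anneals here to the top strand with its 3' end pointing upstream.
The product runs from position 20 to position 49, so its length is 49 − 20 + 1 = 30 bp.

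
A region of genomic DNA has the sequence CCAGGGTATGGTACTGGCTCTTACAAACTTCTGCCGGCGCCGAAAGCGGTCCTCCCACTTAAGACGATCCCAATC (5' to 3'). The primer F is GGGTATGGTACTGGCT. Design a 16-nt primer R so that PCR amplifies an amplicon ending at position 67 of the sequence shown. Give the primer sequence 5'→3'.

The forward primer binds at positions 4–19; the product's 3' end on the top strand is position 67.
The reverse primer anneals to the top strand over positions 52–67, i.e. to CTCCCACTTAAGACGA.
Its sequence written 5'→3' is the reverse complement: TCGTCTTAAGTGGGAG.

5'-TCGTCTTAAGTGGGAG-3'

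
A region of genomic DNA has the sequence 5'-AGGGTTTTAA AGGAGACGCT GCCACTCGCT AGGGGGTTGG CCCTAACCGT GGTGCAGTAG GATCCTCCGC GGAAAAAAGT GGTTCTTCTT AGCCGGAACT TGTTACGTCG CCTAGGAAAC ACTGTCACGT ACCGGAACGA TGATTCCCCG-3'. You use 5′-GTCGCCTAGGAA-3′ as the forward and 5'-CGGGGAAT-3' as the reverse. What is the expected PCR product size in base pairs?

Scanning the template, GTCGCCTAGGAA occurs at positions 107–118; this primer anneals to the bottom strand there with its 3' end pointing downstream.
Taking the reverse complement of CGGGGAAT gives ATTCCCCG, found at positions 143–150 on the template; the primer anneals here to the top strand with its 3' end pointing upstream.
Product length = (reverse-primer end) − (forward-primer start) + 1 = 150 − 107 + 1 = 44 bp.

44 bp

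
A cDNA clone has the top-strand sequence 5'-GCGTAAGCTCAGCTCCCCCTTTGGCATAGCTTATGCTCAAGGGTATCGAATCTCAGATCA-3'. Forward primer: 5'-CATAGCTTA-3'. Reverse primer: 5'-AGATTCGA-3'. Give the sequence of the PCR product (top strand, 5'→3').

5'-CATAGCTTATGCTCAAGGGTATCGAATCT-3'

Scanning the template, CATAGCTTA occurs at positions 25–33; this primer anneals to the bottom strand there with its 3' end pointing downstream.
The reverse primer's reverse complement is TCGAATCT, which matches the template at positions 46–53.
The product is the template from position 25 through 53 (29 bp).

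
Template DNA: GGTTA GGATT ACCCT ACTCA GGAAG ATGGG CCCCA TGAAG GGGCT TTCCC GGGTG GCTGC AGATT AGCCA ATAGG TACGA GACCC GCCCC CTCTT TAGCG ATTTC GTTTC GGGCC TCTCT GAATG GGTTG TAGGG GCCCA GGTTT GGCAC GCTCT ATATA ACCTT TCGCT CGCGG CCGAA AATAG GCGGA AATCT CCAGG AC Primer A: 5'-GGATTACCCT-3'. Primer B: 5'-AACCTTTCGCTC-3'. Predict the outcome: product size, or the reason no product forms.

No product — both primers anneal to the same strand and extend in the same direction.

Primer A (GGATTACCCT) matches the top strand at positions 6–15 (3' end points downstream).
Primer B (AACCTTTCGCTC) also matches the top strand directly, at positions 160–171 — its reverse complement GAGCGAAAGGTT is not present.
Both primers anneal to the bottom strand with 3' ends pointing the same way, so neither can prime synthesis back toward the other.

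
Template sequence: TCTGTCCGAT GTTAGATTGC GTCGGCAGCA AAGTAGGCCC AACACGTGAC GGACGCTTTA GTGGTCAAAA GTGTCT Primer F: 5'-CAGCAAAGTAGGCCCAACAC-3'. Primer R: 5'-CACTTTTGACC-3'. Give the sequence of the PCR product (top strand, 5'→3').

5'-CAGCAAAGTAGGCCCAACACGTGACGGACGCTTTAGTGGTCAAAAGTG-3'

Forward primer CAGCAAAGTAGGCCCAACAC is found on the top strand at positions 26–45.
Reverse complement of the reverse primer: GGTCAAAAGTG. This occurs on the top strand at positions 63–73.
The product is the template from position 26 through 73 (48 bp).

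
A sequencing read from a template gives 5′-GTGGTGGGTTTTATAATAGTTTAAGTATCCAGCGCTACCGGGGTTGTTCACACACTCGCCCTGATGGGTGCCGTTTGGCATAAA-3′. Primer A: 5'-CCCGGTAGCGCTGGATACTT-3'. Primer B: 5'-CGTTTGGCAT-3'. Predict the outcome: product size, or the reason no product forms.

No product — the primers' 3' ends point away from each other.

Primer A (CCCGGTAGCGCTGGATACTT) has reverse complement AAGTATCCAGCGCTACCGGG, which matches the top strand at positions 23–42; primer A anneals to the top strand there with its 3' end pointing upstream toward position 23.
Primer B (CGTTTGGCAT) matches the top strand directly at positions 72–81; it anneals to the bottom strand with its 3' end pointing downstream toward position 81.
The 3' ends diverge (primer A extends toward position 1, primer B toward position 84), so the primers never converge on a shared product.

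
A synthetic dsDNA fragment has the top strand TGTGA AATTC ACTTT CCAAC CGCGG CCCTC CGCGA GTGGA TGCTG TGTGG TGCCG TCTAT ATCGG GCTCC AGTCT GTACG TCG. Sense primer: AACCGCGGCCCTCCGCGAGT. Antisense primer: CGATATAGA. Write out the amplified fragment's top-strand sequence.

5'-AACCGCGGCCCTCCGCGAGTGGATGCTGTGTGGTGCCGTCTATATCG-3'

Scanning the template, AACCGCGGCCCTCCGCGAGT occurs at positions 18–37; this primer anneals to the bottom strand there with its 3' end pointing downstream.
Taking the reverse complement of CGATATAGA gives TCTATATCG, found at positions 56–64 on the template; the primer anneals here to the top strand with its 3' end pointing upstream.
The product is the template from position 18 through 64 (47 bp).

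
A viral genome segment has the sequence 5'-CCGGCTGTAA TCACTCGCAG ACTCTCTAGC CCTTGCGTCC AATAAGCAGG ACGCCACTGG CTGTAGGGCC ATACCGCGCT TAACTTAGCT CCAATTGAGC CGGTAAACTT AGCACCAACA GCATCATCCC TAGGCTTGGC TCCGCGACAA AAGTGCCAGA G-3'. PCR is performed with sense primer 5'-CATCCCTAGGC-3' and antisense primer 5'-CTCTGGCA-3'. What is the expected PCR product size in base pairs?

37 bp

Forward primer CATCCCTAGGC is found on the top strand at positions 125–135.
Reverse complement of the reverse primer: TGCCAGAG. This occurs on the top strand at positions 154–161.
The product runs from position 125 to position 161, so its length is 161 − 125 + 1 = 37 bp.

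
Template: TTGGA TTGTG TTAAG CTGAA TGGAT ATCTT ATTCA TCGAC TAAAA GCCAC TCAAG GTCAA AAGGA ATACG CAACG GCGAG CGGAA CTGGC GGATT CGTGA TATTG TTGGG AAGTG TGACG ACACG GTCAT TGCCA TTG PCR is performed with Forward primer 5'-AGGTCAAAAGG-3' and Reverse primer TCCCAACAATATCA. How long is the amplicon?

58 bp

Forward primer AGGTCAAAAGG is found on the top strand at positions 54–64.
The reverse primer's reverse complement is TGATATTGTTGGGA, which matches the template at positions 98–111.
Amplicon spans positions 54–111: 58 bp.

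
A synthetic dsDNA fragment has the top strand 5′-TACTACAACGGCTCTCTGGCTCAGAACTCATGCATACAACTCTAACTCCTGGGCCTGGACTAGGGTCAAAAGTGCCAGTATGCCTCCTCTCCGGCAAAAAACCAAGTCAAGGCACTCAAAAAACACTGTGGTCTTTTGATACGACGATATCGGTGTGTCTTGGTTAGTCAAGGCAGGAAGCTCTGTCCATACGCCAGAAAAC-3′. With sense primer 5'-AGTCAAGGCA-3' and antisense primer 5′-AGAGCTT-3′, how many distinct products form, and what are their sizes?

The forward primer AGTCAAGGCA matches the top strand at positions 105–114, 166–175.
The reverse primer's reverse complement is AAGCTCT, matching at positions 178–184.
Each forward site pairs with the reverse site to give a product ending at position 184: sizes 80, 19 bp.

Two products: 80 bp, 19 bp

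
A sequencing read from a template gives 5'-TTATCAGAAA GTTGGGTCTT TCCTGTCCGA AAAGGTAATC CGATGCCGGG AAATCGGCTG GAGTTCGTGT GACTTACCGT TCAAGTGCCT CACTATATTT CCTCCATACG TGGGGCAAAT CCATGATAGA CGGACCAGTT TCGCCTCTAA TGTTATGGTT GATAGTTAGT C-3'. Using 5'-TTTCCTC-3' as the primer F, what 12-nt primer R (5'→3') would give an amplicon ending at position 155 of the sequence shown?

5'-TAACATTAGAGG-3'

The forward primer binds at positions 98–104; the product's 3' end on the top strand is position 155.
The reverse primer anneals to the top strand over positions 144–155, i.e. to CCTCTAATGTTA.
Its sequence written 5'→3' is the reverse complement: TAACATTAGAGG.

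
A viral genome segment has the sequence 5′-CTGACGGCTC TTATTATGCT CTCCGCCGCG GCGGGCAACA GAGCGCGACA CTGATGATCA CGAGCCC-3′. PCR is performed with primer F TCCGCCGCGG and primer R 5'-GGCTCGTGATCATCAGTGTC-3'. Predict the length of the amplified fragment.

45 bp

Forward primer TCCGCCGCGG is found on the top strand at positions 22–31.
The reverse primer's reverse complement is GACACTGATGATCACGAGCC, which matches the template at positions 47–66.
Product length = (reverse-primer end) − (forward-primer start) + 1 = 66 − 22 + 1 = 45 bp.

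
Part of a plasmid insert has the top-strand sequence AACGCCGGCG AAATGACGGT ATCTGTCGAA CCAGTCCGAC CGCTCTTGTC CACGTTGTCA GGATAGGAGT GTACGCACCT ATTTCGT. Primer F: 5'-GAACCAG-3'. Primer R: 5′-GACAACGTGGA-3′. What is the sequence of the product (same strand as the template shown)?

5'-GAACCAGTCCGACCGCTCTTGTCCACGTTGTC-3'

The forward primer matches the template at positions 28–34.
Reverse complement of the reverse primer: TCCACGTTGTC. This occurs on the top strand at positions 49–59.
The product is the template from position 28 through 59 (32 bp).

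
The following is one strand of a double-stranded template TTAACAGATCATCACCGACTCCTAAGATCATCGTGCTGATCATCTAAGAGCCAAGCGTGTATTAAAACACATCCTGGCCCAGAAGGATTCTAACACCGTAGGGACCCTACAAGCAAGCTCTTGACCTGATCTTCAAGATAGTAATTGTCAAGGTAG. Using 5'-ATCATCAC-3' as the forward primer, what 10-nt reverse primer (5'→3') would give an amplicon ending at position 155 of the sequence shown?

5'-TACCTTGACA-3'

The forward primer binds at positions 8–15; the product's 3' end on the top strand is position 155.
The reverse primer anneals to the top strand over positions 146–155, i.e. to TGTCAAGGTA.
Its sequence written 5'→3' is the reverse complement: TACCTTGACA.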